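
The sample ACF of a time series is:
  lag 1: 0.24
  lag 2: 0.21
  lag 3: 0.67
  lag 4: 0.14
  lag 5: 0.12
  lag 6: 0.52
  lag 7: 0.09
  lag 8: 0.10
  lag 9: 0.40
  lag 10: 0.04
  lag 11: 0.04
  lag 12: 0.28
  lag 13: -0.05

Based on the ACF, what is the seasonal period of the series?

3

The largest autocorrelation is r_3 = 0.67, with weaker echoes at lags 6 (0.52), 9 (0.40) and 12 (0.28); the remaining lags stay at or below 0.24. The elevated value at lag 1 (0.24), dropping to 0.21 at lag 2, reflects decaying short-term dependence rather than seasonality.
The dominant spike at lag 3 indicates a seasonal period of 3.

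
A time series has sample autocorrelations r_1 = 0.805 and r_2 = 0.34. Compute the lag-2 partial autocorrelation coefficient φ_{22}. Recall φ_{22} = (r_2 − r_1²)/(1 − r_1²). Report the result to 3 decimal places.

φ_{22} = (r_2 − r_1²) / (1 − r_1²)
r_1² = (0.805)² = 0.648025
Numerator = 0.34 − 0.6480 = -0.3080; denominator = 1 − 0.6480 = 0.3520
φ_{22} = -0.3080 / 0.3520 = -0.875

-0.875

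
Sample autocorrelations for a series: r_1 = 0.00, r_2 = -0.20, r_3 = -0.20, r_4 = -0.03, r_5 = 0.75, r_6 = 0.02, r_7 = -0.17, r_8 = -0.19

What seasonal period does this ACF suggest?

The largest autocorrelation is r_5 = 0.75; the remaining lags stay at or below 0.02.
The dominant spike at lag 5 indicates a seasonal period of 5.

5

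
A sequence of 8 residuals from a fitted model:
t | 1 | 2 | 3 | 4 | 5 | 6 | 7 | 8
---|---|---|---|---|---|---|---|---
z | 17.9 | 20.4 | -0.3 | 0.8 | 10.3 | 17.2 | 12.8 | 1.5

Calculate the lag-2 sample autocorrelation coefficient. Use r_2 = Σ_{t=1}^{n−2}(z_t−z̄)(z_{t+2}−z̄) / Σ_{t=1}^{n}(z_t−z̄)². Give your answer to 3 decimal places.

-0.620

Mean z̄ = (17.9 + 20.4 − 0.3 + 0.8 + 10.3 + 17.2 + 12.8 + 1.5)/8 = 10.0750
Deviations from mean: 7.8250, 10.3250, -10.3750, -9.2750, 0.2250, 7.1250, 2.7250, -8.5750
Σ(z_t−z̄)(z_{t+2}−z̄) = (-81.1844) + (-95.7644) + (-2.3344) + (-66.0844) + (0.6131) + (-61.0969) = -305.8513
Denominator Σ(z_t−z̄)² = 493.2750
r_2 = -305.8513 / 493.2750 = -0.620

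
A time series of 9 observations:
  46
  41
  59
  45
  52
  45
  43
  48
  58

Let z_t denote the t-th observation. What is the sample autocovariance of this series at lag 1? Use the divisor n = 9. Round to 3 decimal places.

-11.516

Mean z̄ = (46 + 41 + 59 + 45 + 52 + 45 + 43 + 48 + 58)/9 = 48.5556
Σ_{t=1}^{8}(z_t−z̄)(z_{t+1}−z̄) = -103.6420
γ_1 = -103.6420 / 9 = -11.516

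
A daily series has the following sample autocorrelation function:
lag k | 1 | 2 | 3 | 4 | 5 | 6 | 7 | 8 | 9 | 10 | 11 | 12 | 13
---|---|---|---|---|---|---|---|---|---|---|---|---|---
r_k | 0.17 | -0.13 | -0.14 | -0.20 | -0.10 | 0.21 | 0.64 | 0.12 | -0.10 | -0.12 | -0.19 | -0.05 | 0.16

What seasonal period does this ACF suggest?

7

The largest autocorrelation is r_7 = 0.64; the remaining lags stay at or below 0.21.
The dominant spike at lag 7 indicates a seasonal period of 7.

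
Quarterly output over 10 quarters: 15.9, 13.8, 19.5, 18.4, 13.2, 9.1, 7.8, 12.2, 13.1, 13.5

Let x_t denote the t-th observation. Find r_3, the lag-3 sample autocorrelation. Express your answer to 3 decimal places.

-0.333

Mean x̄ = (15.9 + 13.8 + 19.5 + 18.4 + 13.2 + 9.1 + 7.8 + 12.2 + 13.1 + 13.5)/10 = 13.6500
Σ(x_t−x̄)(x_{t+3}−x̄) = (10.6875) + (-0.0675) + (-26.6175) + (-27.7875) + (0.6525) + (2.5025) + (0.8775) = -39.7525
Denominator Σ(x_t−x̄)² = 119.4250
r_3 = -39.7525 / 119.4250 = -0.333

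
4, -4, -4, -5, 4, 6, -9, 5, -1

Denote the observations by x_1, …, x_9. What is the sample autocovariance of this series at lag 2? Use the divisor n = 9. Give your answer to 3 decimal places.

Mean x̄ = (4 − 4 − 4 − 5 + 4 + 6 − 9 + 5 − 1)/9 = -0.4444
Σ_{t=1}^{7}(x_t−x̄)(x_{t+2}−x̄) = -42.9506
γ_2 = -42.9506 / 9 = -4.772

-4.772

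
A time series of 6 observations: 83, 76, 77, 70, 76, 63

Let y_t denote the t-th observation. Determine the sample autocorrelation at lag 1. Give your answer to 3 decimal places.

-0.079

Mean ȳ = (83 + 76 + 77 + 70 + 76 + 63)/6 = 74.1667
Σ(y_t−ȳ)(y_{t+1}−ȳ) = (16.1944) + (5.1944) + (-11.8056) + (-7.6389) + (-20.4722) = -18.5278
Denominator Σ(y_t−ȳ)² = 234.8333
r_1 = -18.5278 / 234.8333 = -0.079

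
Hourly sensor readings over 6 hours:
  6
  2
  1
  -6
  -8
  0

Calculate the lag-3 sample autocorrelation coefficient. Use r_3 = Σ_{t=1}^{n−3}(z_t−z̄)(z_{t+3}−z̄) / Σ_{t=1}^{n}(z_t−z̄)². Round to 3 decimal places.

-0.395

Mean z̄ = (6 + 2 + 1 − 6 − 8 + 0)/6 = -0.8333
Deviations from mean: 6.8333, 2.8333, 1.8333, -5.1667, -7.1667, 0.8333
Σ(z_t−z̄)(z_{t+3}−z̄) = (-35.3056) + (-20.3056) + (1.5278) = -54.0833
Denominator Σ(z_t−z̄)² = 136.8333
r_3 = -54.0833 / 136.8333 = -0.395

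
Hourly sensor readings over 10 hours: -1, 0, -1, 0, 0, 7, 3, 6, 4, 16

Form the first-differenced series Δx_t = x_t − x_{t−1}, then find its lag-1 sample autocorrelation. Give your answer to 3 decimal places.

-0.431

First differences Δx: 1, -1, 1, 0, 7, -4, 3, -2, 12
Mean of differences = 1.8889
Numerator Σ(Δx_t−Δx̄)(Δx_{t+1}−Δx̄) = -83.1235
Denominator Σ(Δx_t−Δx̄)² = 192.8889
r_1(Δx) = -83.1235 / 192.8889 = -0.431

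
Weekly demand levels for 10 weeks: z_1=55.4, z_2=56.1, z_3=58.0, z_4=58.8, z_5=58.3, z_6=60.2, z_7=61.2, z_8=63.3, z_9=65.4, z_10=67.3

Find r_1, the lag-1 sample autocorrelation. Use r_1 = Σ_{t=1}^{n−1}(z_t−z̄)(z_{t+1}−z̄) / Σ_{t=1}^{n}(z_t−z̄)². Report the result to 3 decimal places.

Mean z̄ = (55.4 + 56.1 + 58.0 + 58.8 + 58.3 + 60.2 + 61.2 + 63.3 + 65.4 + 67.3)/10 = 60.4000
Numerator Σ_{t=1}^{9}(z_t−z̄)(z_{t+1}−z̄) = 90.6000
Denominator Σ(z_t−z̄)² = 137.9200
r_1 = 90.6000 / 137.9200 = 0.657

0.657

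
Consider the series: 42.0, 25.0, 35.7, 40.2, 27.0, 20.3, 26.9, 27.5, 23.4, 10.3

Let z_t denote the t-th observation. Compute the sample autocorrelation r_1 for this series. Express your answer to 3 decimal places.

0.145

Mean z̄ = (42.0 + 25.0 + 35.7 + 40.2 + 27.0 + 20.3 + 26.9 + 27.5 + 23.4 + 10.3)/10 = 27.8300
Numerator Σ_{t=1}^{9}(z_t−z̄)(z_{t+1}−z̄) = 117.3911
Denominator Σ(z_t−z̄)² = 809.0410
r_1 = 117.3911 / 809.0410 = 0.145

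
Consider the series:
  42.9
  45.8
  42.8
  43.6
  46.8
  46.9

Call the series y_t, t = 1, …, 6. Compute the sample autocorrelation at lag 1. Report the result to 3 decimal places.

0.016

Mean ȳ = (42.9 + 45.8 + 42.8 + 43.6 + 46.8 + 46.9)/6 = 44.8000
Numerator Σ_{t=1}^{5}(y_t−ȳ)(y_{t+1}−ȳ) = 0.3000
Denominator Σ(y_t−ȳ)² = 18.4600
r_1 = 0.3000 / 18.4600 = 0.016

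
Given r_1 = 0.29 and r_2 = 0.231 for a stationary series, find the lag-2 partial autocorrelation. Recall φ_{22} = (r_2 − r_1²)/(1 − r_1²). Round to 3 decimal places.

φ_{22} = (r_2 − r_1²) / (1 − r_1²)
r_1² = (0.29)² = 0.0841
Numerator = 0.231 − 0.0841 = 0.1469; denominator = 1 − 0.0841 = 0.9159
φ_{22} = 0.1469 / 0.9159 = 0.160

0.160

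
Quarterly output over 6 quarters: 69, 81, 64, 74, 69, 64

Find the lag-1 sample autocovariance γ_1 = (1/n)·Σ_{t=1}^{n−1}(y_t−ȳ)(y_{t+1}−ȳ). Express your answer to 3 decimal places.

Mean ȳ = (69 + 81 + 64 + 74 + 69 + 64)/6 = 70.1667
Deviations: -1.1667, 10.8333, -6.1667, 3.8333, -1.1667, -6.1667
Σ_{t=1}^{5}(y_t−ȳ)(y_{t+1}−ȳ) = -100.3611
γ_1 = -100.3611 / 6 = -16.727

-16.727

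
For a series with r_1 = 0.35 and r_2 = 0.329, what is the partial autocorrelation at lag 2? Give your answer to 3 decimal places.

φ_{22} = (r_2 − r_1²) / (1 − r_1²)
r_1² = (0.35)² = 0.1225
Numerator = 0.329 − 0.1225 = 0.2065; denominator = 1 − 0.1225 = 0.8775
φ_{22} = 0.2065 / 0.8775 = 0.235

0.235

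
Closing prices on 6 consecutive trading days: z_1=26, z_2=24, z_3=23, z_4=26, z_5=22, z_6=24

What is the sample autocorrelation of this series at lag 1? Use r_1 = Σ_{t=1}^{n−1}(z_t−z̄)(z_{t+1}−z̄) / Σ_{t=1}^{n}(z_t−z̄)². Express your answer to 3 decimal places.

-0.457

Mean z̄ = (26 + 24 + 23 + 26 + 22 + 24)/6 = 24.1667
Deviations from mean: 1.8333, -0.1667, -1.1667, 1.8333, -2.1667, -0.1667
Σ(z_t−z̄)(z_{t+1}−z̄) = (-0.3056) + (0.1944) + (-2.1389) + (-3.9722) + (0.3611) = -5.8611
Denominator Σ(z_t−z̄)² = 12.8333
r_1 = -5.8611 / 12.8333 = -0.457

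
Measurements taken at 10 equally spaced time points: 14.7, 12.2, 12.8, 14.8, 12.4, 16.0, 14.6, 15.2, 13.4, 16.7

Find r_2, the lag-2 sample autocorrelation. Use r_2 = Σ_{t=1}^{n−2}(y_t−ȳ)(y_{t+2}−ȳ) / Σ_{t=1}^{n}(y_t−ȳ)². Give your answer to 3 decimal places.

0.233

Mean ȳ = (14.7 + 12.2 + 12.8 + 14.8 + 12.4 + 16.0 + 14.6 + 15.2 + 13.4 + 16.7)/10 = 14.2800
Numerator Σ_{t=1}^{8}(y_t−ȳ)(y_{t+2}−ȳ) = 4.8992
Denominator Σ(y_t−ȳ)² = 21.0360
r_2 = 4.8992 / 21.0360 = 0.233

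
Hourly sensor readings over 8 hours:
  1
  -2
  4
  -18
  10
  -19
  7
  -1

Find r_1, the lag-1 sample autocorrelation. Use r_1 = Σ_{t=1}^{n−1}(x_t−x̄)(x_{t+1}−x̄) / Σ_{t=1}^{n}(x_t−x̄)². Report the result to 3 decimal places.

-0.782

Mean x̄ = (1 − 2 + 4 − 18 + 10 − 19 + 7 − 1)/8 = -2.2500
Deviations from mean: 3.2500, 0.2500, 6.2500, -15.7500, 12.2500, -16.7500, 9.2500, 1.2500
Σ(x_t−x̄)(x_{t+1}−x̄) = (0.8125) + (1.5625) + (-98.4375) + (-192.9375) + (-205.1875) + (-154.9375) + (11.5625) = -637.5625
Denominator Σ(x_t−x̄)² = 815.5000
r_1 = -637.5625 / 815.5000 = -0.782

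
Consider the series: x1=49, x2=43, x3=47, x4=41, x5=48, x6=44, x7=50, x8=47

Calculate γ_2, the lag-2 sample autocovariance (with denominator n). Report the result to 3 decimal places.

Mean x̄ = (49 + 43 + 47 + 41 + 48 + 44 + 50 + 47)/8 = 46.1250
Deviations: 2.8750, -3.1250, 0.8750, -5.1250, 1.8750, -2.1250, 3.8750, 0.8750
Σ_{t=1}^{6}(x_t−x̄)(x_{t+2}−x̄) = 36.4688
γ_2 = 36.4688 / 8 = 4.559

4.559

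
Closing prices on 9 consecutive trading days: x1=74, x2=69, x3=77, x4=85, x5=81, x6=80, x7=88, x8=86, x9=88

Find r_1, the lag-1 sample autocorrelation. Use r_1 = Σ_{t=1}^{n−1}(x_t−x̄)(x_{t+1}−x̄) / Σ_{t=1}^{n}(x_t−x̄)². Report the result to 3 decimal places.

0.513

Mean x̄ = (74 + 69 + 77 + 85 + 81 + 80 + 88 + 86 + 88)/9 = 80.8889
Numerator Σ_{t=1}^{8}(x_t−x̄)(x_{t+1}−x̄) = 178.8765
Denominator Σ(x_t−x̄)² = 348.8889
r_1 = 178.8765 / 348.8889 = 0.513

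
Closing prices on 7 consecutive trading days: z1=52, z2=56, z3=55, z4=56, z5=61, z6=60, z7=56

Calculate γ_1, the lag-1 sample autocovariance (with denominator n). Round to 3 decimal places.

Mean z̄ = (52 + 56 + 55 + 56 + 61 + 60 + 56)/7 = 56.5714
Σ_{t=1}^{6}(z_t−z̄)(z_{t+1}−z̄) = 15.1020
γ_1 = 15.1020 / 7 = 2.157

2.157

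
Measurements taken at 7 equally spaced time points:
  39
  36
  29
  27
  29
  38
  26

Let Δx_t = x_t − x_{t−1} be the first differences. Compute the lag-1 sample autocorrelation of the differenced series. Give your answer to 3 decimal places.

-0.226

First differences Δx: -3, -7, -2, 2, 9, -12
Mean of differences = -2.1667
Numerator Σ(Δx_t−Δx̄)(Δx_{t+1}−Δx̄) = -59.3611
Denominator Σ(Δx_t−Δx̄)² = 262.8333
r_1(Δx) = -59.3611 / 262.8333 = -0.226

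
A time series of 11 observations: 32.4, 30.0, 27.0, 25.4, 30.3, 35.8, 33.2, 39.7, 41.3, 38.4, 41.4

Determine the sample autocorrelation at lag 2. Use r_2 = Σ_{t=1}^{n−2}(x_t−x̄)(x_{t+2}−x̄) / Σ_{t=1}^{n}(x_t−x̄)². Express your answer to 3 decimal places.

0.448

Mean x̄ = (32.4 + 30.0 + 27.0 + 25.4 + 30.3 + 35.8 + 33.2 + 39.7 + 41.3 + 38.4 + 41.4)/11 = 34.0818
Numerator Σ_{t=1}^{9}(x_t−x̄)(x_{t+2}−x̄) = 142.9202
Denominator Σ(x_t−x̄)² = 318.9164
r_2 = 142.9202 / 318.9164 = 0.448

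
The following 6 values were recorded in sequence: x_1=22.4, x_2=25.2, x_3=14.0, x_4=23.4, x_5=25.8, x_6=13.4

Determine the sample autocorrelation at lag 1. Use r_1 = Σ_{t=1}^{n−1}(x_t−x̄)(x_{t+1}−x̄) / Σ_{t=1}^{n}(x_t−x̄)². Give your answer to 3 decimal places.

-0.414

Mean x̄ = (22.4 + 25.2 + 14.0 + 23.4 + 25.8 + 13.4)/6 = 20.7000
Deviations from mean: 1.7000, 4.5000, -6.7000, 2.7000, 5.1000, -7.3000
Σ(x_t−x̄)(x_{t+1}−x̄) = (7.6500) + (-30.1500) + (-18.0900) + (13.7700) + (-37.2300) = -64.0500
Denominator Σ(x_t−x̄)² = 154.6200
r_1 = -64.0500 / 154.6200 = -0.414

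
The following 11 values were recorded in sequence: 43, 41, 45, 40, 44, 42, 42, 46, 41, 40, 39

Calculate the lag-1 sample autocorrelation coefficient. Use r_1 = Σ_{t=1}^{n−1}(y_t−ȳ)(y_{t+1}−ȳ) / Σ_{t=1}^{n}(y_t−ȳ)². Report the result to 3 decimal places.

-0.210

Mean ȳ = (43 + 41 + 45 + 40 + 44 + 42 + 42 + 46 + 41 + 40 + 39)/11 = 42.0909
Numerator Σ_{t=1}^{10}(y_t−ȳ)(y_{t+1}−ȳ) = -10.2810
Denominator Σ(y_t−ȳ)² = 48.9091
r_1 = -10.2810 / 48.9091 = -0.210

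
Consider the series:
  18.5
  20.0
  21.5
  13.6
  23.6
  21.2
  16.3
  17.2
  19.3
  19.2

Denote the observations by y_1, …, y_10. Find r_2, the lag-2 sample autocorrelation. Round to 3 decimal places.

-0.335

Mean ȳ = (18.5 + 20.0 + 21.5 + 13.6 + 23.6 + 21.2 + 16.3 + 17.2 + 19.3 + 19.2)/10 = 19.0400
Numerator Σ_{t=1}^{8}(y_t−ȳ)(y_{t+2}−ȳ) = -24.5592
Denominator Σ(y_t−ȳ)² = 73.3040
r_2 = -24.5592 / 73.3040 = -0.335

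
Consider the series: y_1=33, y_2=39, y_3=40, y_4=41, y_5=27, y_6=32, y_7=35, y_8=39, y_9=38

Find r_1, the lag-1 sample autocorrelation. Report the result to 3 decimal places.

Mean ȳ = (33 + 39 + 40 + 41 + 27 + 32 + 35 + 39 + 38)/9 = 36.0000
Numerator Σ_{t=1}^{8}(y_t−ȳ)(y_{t+1}−ȳ) = 21.0000
Denominator Σ(y_t−ȳ)² = 170.0000
r_1 = 21.0000 / 170.0000 = 0.124

0.124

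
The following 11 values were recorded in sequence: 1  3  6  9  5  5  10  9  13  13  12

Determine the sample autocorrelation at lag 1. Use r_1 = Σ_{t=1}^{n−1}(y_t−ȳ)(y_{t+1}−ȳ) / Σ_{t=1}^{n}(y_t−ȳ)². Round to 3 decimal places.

Mean ȳ = (1 + 3 + 6 + 9 + 5 + 5 + 10 + 9 + 13 + 13 + 12)/11 = 7.8182
Numerator Σ_{t=1}^{10}(y_t−ȳ)(y_{t+1}−ȳ) = 95.1488
Denominator Σ(y_t−ȳ)² = 167.6364
r_1 = 95.1488 / 167.6364 = 0.568

0.568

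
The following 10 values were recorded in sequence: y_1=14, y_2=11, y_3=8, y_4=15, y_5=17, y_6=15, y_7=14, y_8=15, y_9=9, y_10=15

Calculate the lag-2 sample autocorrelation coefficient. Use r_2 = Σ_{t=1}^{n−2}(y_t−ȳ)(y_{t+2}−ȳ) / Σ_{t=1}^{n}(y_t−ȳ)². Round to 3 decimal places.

Mean ȳ = (14 + 11 + 8 + 15 + 17 + 15 + 14 + 15 + 9 + 15)/10 = 13.3000
Numerator Σ_{t=1}^{8}(y_t−ȳ)(y_{t+2}−ȳ) = -18.9800
Denominator Σ(y_t−ȳ)² = 78.1000
r_2 = -18.9800 / 78.1000 = -0.243

-0.243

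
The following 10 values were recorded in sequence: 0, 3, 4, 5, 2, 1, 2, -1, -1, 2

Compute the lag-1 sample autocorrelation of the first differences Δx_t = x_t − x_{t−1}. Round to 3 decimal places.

First differences Δx: 3, 1, 1, -3, -1, 1, -3, 0, 3
Mean of differences = 0.2222
Numerator Σ(Δx_t−Δx̄)(Δx_{t+1}−Δx̄) = 0.8395
Denominator Σ(Δx_t−Δx̄)² = 39.5556
r_1(Δx) = 0.8395 / 39.5556 = 0.021

0.021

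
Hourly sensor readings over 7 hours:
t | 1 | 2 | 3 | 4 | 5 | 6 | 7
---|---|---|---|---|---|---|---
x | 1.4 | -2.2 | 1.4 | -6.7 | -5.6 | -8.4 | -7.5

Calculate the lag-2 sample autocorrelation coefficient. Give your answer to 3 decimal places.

0.321

Mean x̄ = (1.4 − 2.2 + 1.4 − 6.7 − 5.6 − 8.4 − 7.5)/7 = -3.9429
Deviations from mean: 5.3429, 1.7429, 5.3429, -2.7571, -1.6571, -4.4571, -3.5571
Σ(x_t−x̄)(x_{t+2}−x̄) = (28.5461) + (-4.8053) + (-8.8539) + (12.2890) + (5.8947) = 33.0706
Denominator Σ(x_t−x̄)² = 102.9971
r_2 = 33.0706 / 102.9971 = 0.321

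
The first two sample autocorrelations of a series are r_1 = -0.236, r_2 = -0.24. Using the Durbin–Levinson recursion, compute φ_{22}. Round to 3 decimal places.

-0.313

φ_{22} = (r_2 − r_1²) / (1 − r_1²)
r_1² = (-0.236)² = 0.055696
Numerator = -0.24 − 0.0557 = -0.2957; denominator = 1 − 0.0557 = 0.9443
φ_{22} = -0.2957 / 0.9443 = -0.313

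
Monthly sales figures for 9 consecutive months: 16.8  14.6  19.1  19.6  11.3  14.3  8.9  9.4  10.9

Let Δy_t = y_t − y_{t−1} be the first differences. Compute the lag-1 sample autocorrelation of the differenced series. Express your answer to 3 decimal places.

-0.454

First differences Δy: -2.2, 4.5, 0.5, -8.3, 3.0, -5.4, 0.5, 1.5
Mean of differences = -0.7375
Numerator Σ(Δy_t−Δȳ)(Δy_{t+1}−Δȳ) = -59.2289
Denominator Σ(Δy_t−Δȳ)² = 130.5388
r_1(Δy) = -59.2289 / 130.5388 = -0.454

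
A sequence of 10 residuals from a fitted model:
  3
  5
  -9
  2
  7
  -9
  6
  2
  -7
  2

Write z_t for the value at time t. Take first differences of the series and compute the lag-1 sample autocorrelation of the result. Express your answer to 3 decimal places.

First differences Δz: 2, -14, 11, 5, -16, 15, -4, -9, 9
Mean of differences = -0.1111
Numerator Σ(Δz_t−Δz̄)(Δz_{t+1}−Δz̄) = -553.3457
Denominator Σ(Δz_t−Δz̄)² = 1004.8889
r_1(Δz) = -553.3457 / 1004.8889 = -0.551

-0.551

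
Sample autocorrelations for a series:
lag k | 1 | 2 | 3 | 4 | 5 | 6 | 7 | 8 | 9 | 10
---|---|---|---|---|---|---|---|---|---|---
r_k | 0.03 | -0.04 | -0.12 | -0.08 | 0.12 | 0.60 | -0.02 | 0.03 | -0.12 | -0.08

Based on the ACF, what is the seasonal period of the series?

The largest autocorrelation is r_6 = 0.60; the remaining lags stay at or below 0.12.
The dominant spike at lag 6 indicates a seasonal period of 6.

6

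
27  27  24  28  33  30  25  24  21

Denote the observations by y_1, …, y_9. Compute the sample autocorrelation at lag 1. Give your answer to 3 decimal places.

Mean ȳ = (27 + 27 + 24 + 28 + 33 + 30 + 25 + 24 + 21)/9 = 26.5556
Numerator Σ_{t=1}^{8}(y_t−ȳ)(y_{t+1}−ȳ) = 39.6914
Denominator Σ(y_t−ȳ)² = 102.2222
r_1 = 39.6914 / 102.2222 = 0.388

0.388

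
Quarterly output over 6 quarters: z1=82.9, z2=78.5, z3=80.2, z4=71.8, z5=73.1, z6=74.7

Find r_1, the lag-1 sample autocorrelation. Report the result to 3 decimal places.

0.271

Mean z̄ = (82.9 + 78.5 + 80.2 + 71.8 + 73.1 + 74.7)/6 = 76.8667
Numerator Σ_{t=1}^{5}(z_t−z̄)(z_{t+1}−z̄) = 25.6556
Denominator Σ(z_t−z̄)² = 94.7333
r_1 = 25.6556 / 94.7333 = 0.271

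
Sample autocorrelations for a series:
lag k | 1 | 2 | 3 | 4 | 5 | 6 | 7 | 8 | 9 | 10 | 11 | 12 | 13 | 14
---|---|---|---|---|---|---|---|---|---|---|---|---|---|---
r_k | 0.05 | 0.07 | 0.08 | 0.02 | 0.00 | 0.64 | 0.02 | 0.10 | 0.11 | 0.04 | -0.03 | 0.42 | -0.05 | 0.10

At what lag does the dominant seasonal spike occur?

6

The largest autocorrelation is r_6 = 0.64, with a weaker echo at lag 12 (0.42); the remaining lags stay at or below 0.11.
The dominant spike at lag 6 indicates a seasonal period of 6.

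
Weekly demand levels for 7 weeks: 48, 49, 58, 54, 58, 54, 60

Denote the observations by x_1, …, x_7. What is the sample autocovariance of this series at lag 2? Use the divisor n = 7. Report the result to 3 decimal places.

Mean x̄ = (48 + 49 + 58 + 54 + 58 + 54 + 60)/7 = 54.4286
Deviations: -6.4286, -5.4286, 3.5714, -0.4286, 3.5714, -0.4286, 5.5714
Σ_{t=1}^{5}(x_t−x̄)(x_{t+2}−x̄) = 12.2041
γ_2 = 12.2041 / 7 = 1.743

1.743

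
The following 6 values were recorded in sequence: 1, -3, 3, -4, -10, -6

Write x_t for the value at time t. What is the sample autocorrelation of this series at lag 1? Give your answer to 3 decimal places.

Mean x̄ = (1 − 3 + 3 − 4 − 10 − 6)/6 = -3.1667
Deviations from mean: 4.1667, 0.1667, 6.1667, -0.8333, -6.8333, -2.8333
Σ(x_t−x̄)(x_{t+1}−x̄) = (0.6944) + (1.0278) + (-5.1389) + (5.6944) + (19.3611) = 21.6389
Denominator Σ(x_t−x̄)² = 110.8333
r_1 = 21.6389 / 110.8333 = 0.195

0.195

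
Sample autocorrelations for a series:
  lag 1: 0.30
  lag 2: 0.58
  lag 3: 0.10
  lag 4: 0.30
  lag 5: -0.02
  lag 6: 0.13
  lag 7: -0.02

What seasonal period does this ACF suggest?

The largest autocorrelation is r_2 = 0.58; the remaining lags stay at or below 0.30.
The dominant spike at lag 2 indicates a seasonal period of 2.

2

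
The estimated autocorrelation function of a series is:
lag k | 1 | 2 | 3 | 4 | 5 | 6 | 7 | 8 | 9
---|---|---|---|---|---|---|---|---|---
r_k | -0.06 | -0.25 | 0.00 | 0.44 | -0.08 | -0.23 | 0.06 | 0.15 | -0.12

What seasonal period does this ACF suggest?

4

The largest autocorrelation is r_4 = 0.44, with a weaker echo at lag 8 (0.15); the remaining lags stay at or below 0.06.
The dominant spike at lag 4 indicates a seasonal period of 4.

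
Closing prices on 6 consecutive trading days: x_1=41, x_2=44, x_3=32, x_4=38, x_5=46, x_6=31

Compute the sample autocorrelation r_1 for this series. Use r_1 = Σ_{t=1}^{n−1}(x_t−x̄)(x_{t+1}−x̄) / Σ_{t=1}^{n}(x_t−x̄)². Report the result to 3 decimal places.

-0.417

Mean x̄ = (41 + 44 + 32 + 38 + 46 + 31)/6 = 38.6667
Deviations from mean: 2.3333, 5.3333, -6.6667, -0.6667, 7.3333, -7.6667
Σ(x_t−x̄)(x_{t+1}−x̄) = (12.4444) + (-35.5556) + (4.4444) + (-4.8889) + (-56.2222) = -79.7778
Denominator Σ(x_t−x̄)² = 191.3333
r_1 = -79.7778 / 191.3333 = -0.417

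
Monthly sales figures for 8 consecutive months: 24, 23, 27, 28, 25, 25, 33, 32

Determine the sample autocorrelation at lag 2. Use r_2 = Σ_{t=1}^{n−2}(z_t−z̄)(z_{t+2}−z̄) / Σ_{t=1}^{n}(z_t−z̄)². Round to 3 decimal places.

-0.292

Mean z̄ = (24 + 23 + 27 + 28 + 25 + 25 + 33 + 32)/8 = 27.1250
Deviations from mean: -3.1250, -4.1250, -0.1250, 0.8750, -2.1250, -2.1250, 5.8750, 4.8750
Numerator Σ_{t=1}^{6}(z_t−z̄)(z_{t+2}−z̄) = -27.6563
Denominator Σ(z_t−z̄)² = 94.8750
r_2 = -27.6563 / 94.8750 = -0.292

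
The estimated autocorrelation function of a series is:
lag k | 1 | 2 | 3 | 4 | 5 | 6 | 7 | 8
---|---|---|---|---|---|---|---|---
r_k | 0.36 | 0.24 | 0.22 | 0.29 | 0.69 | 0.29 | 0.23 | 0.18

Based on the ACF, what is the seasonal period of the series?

5

The largest autocorrelation is r_5 = 0.69; the remaining lags stay at or below 0.36. The elevated value at lag 1 (0.36), dropping to 0.24 at lag 2, reflects decaying short-term dependence rather than seasonality.
The dominant spike at lag 5 indicates a seasonal period of 5.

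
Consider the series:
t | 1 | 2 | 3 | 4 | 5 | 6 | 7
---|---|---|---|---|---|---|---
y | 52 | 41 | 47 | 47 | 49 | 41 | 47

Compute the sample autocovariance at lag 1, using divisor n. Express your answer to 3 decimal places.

Mean ȳ = (52 + 41 + 47 + 47 + 49 + 41 + 47)/7 = 46.2857
Σ_{t=1}^{6}(y_t−ȳ)(y_{t+1}−ȳ) = -49.6531
γ_1 = -49.6531 / 7 = -7.093

-7.093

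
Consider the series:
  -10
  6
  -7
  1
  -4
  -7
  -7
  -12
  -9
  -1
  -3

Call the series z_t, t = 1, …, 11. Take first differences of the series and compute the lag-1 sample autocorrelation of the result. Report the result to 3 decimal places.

First differences Δz: 16, -13, 8, -5, -3, 0, -5, 3, 8, -2
Mean of differences = 0.7000
Numerator Σ(Δz_t−Δz̄)(Δz_{t+1}−Δz̄) = -339.5900
Denominator Σ(Δz_t−Δz̄)² = 620.1000
r_1(Δz) = -339.5900 / 620.1000 = -0.548

-0.548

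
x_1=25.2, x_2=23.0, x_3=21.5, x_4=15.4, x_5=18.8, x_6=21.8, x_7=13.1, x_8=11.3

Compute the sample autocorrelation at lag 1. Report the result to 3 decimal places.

0.312

Mean x̄ = (25.2 + 23.0 + 21.5 + 15.4 + 18.8 + 21.8 + 13.1 + 11.3)/8 = 18.7625
Σ(x_t−x̄)(x_{t+1}−x̄) = (27.2789) + (11.6002) + (-9.2048) + (-0.1261) + (0.1139) + (-17.1998) + (42.2564) = 54.7186
Denominator Σ(x_t−x̄)² = 175.1788
r_1 = 54.7186 / 175.1788 = 0.312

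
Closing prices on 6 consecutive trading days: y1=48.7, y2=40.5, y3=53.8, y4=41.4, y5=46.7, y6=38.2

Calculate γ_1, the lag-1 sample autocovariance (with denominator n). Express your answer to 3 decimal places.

Mean ȳ = (48.7 + 40.5 + 53.8 + 41.4 + 46.7 + 38.2)/6 = 44.8833
Σ_{t=1}^{5}(y_t−ȳ)(y_{t+1}−ȳ) = -105.3436
γ_1 = -105.3436 / 6 = -17.557

-17.557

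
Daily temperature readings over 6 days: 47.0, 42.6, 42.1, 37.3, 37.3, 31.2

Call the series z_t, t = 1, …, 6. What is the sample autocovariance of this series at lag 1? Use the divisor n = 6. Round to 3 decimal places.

Mean z̄ = (47.0 + 42.6 + 42.1 + 37.3 + 37.3 + 31.2)/6 = 39.5833
Deviations: 7.4167, 3.0167, 2.5167, -2.2833, -2.2833, -8.3833
Σ_{t=1}^{5}(z_t−z̄)(z_{t+1}−z̄) = 48.5747
γ_1 = 48.5747 / 6 = 8.096

8.096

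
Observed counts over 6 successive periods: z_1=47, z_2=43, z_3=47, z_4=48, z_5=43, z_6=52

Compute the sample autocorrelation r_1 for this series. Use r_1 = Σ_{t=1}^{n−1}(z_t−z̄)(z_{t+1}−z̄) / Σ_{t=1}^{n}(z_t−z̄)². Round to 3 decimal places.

Mean z̄ = (47 + 43 + 47 + 48 + 43 + 52)/6 = 46.6667
Σ(z_t−z̄)(z_{t+1}−z̄) = (-1.2222) + (-1.2222) + (0.4444) + (-4.8889) + (-19.5556) = -26.4444
Denominator Σ(z_t−z̄)² = 57.3333
r_1 = -26.4444 / 57.3333 = -0.461

-0.461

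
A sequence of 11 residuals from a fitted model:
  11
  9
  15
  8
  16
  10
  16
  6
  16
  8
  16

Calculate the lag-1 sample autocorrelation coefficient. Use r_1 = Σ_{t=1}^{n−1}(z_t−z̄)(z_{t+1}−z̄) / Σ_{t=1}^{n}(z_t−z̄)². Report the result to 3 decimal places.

Mean z̄ = (11 + 9 + 15 + 8 + 16 + 10 + 16 + 6 + 16 + 8 + 16)/11 = 11.9091
Numerator Σ_{t=1}^{10}(z_t−z̄)(z_{t+1}−z̄) = -130.3719
Denominator Σ(z_t−z̄)² = 154.9091
r_1 = -130.3719 / 154.9091 = -0.842

-0.842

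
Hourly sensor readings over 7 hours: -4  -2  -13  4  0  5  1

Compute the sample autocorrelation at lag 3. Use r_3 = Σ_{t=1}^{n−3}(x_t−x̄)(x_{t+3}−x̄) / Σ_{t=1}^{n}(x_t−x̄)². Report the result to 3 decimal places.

-0.350

Mean x̄ = (-4 − 2 − 13 + 4 + 0 + 5 + 1)/7 = -1.2857
Deviations from mean: -2.7143, -0.7143, -11.7143, 5.2857, 1.2857, 6.2857, 2.2857
Numerator Σ_{t=1}^{4}(x_t−x̄)(x_{t+3}−x̄) = -76.8163
Denominator Σ(x_t−x̄)² = 219.4286
r_3 = -76.8163 / 219.4286 = -0.350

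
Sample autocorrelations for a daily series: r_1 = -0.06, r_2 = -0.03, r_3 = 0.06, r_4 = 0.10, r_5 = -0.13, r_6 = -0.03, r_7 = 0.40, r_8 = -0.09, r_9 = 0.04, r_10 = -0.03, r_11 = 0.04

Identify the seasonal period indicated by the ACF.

7

The largest autocorrelation is r_7 = 0.40; the remaining lags stay at or below 0.10.
The dominant spike at lag 7 indicates a seasonal period of 7.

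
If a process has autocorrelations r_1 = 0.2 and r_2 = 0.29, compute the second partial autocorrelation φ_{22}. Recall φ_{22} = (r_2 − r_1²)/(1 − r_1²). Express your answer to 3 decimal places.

0.260

φ_{22} = (r_2 − r_1²) / (1 − r_1²)
r_1² = (0.2)² = 0.04
Numerator = 0.29 − 0.0400 = 0.2500; denominator = 1 − 0.0400 = 0.9600
φ_{22} = 0.2500 / 0.9600 = 0.260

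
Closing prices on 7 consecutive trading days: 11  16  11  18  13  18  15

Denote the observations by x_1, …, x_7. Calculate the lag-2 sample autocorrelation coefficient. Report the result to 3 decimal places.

0.639

Mean x̄ = (11 + 16 + 11 + 18 + 13 + 18 + 15)/7 = 14.5714
Σ(x_t−x̄)(x_{t+2}−x̄) = (12.7551) + (4.8980) + (5.6122) + (11.7551) + (-0.6735) = 34.3469
Denominator Σ(x_t−x̄)² = 53.7143
r_2 = 34.3469 / 53.7143 = 0.639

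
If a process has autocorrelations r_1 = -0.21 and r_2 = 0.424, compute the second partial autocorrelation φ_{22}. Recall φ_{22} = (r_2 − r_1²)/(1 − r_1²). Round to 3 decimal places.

φ_{22} = (r_2 − r_1²) / (1 − r_1²)
r_1² = (-0.21)² = 0.0441
Numerator = 0.424 − 0.0441 = 0.3799; denominator = 1 − 0.0441 = 0.9559
φ_{22} = 0.3799 / 0.9559 = 0.397

0.397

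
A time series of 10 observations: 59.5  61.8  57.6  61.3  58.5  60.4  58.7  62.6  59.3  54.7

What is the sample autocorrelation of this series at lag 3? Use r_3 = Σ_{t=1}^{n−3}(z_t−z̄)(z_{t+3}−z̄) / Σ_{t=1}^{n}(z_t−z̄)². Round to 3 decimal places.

Mean z̄ = (59.5 + 61.8 + 57.6 + 61.3 + 58.5 + 60.4 + 58.7 + 62.6 + 59.3 + 54.7)/10 = 59.4400
Σ(z_t−z̄)(z_{t+3}−z̄) = (0.1116) + (-2.2184) + (-1.7664) + (-1.3764) + (-2.9704) + (-0.1344) + (3.5076) = -4.8468
Denominator Σ(z_t−z̄)² = 47.2440
r_3 = -4.8468 / 47.2440 = -0.103

-0.103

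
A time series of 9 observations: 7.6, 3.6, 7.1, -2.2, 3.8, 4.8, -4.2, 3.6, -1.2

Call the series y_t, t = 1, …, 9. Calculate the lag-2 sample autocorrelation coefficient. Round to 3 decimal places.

Mean ȳ = (7.6 + 3.6 + 7.1 − 2.2 + 3.8 + 4.8 − 4.2 + 3.6 − 1.2)/9 = 2.5444
Numerator Σ_{t=1}^{7}(y_t−ȳ)(y_{t+2}−ȳ) = 32.2083
Denominator Σ(y_t−ȳ)² = 137.2222
r_2 = 32.2083 / 137.2222 = 0.235

0.235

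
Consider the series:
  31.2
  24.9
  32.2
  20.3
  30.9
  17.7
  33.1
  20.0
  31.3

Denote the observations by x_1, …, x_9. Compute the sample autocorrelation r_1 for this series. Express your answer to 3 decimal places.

Mean x̄ = (31.2 + 24.9 + 32.2 + 20.3 + 30.9 + 17.7 + 33.1 + 20.0 + 31.3)/9 = 26.8444
Numerator Σ_{t=1}^{8}(x_t−x̄)(x_{t+1}−x̄) = -248.0742
Denominator Σ(x_t−x̄)² = 300.1622
r_1 = -248.0742 / 300.1622 = -0.826

-0.826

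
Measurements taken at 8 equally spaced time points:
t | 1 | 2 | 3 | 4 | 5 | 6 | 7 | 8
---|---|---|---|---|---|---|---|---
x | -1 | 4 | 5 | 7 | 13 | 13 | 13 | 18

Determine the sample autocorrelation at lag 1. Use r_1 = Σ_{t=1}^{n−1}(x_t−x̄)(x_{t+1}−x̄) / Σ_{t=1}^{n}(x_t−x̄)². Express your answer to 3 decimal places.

0.504

Mean x̄ = (-1 + 4 + 5 + 7 + 13 + 13 + 13 + 18)/8 = 9.0000
Σ(x_t−x̄)(x_{t+1}−x̄) = (50.0000) + (20.0000) + (8.0000) + (-8.0000) + (16.0000) + (16.0000) + (36.0000) = 138.0000
Denominator Σ(x_t−x̄)² = 274.0000
r_1 = 138.0000 / 274.0000 = 0.504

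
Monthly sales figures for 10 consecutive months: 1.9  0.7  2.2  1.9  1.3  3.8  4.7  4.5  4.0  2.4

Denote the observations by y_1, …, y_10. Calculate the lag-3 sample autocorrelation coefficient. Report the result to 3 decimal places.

Mean ȳ = (1.9 + 0.7 + 2.2 + 1.9 + 1.3 + 3.8 + 4.7 + 4.5 + 4.0 + 2.4)/10 = 2.7400
Σ(y_t−ȳ)(y_{t+3}−ȳ) = (0.7056) + (2.9376) + (-0.5724) + (-1.6464) + (-2.5344) + (1.3356) + (-0.6664) = -0.4408
Denominator Σ(y_t−ȳ)² = 17.7040
r_3 = -0.4408 / 17.7040 = -0.025

-0.025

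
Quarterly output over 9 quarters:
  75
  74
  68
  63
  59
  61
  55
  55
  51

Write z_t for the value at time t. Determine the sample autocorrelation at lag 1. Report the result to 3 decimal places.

0.634

Mean z̄ = (75 + 74 + 68 + 63 + 59 + 61 + 55 + 55 + 51)/9 = 62.3333
Numerator Σ_{t=1}^{8}(z_t−z̄)(z_{t+1}−z̄) = 366.5556
Denominator Σ(z_t−z̄)² = 578.0000
r_1 = 366.5556 / 578.0000 = 0.634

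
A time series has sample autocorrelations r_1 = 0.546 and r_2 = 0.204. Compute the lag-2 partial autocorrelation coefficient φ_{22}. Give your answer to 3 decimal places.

φ_{22} = (r_2 − r_1²) / (1 − r_1²)
r_1² = (0.546)² = 0.298116
Numerator = 0.204 − 0.2981 = -0.0941; denominator = 1 − 0.2981 = 0.7019
φ_{22} = -0.0941 / 0.7019 = -0.134

-0.134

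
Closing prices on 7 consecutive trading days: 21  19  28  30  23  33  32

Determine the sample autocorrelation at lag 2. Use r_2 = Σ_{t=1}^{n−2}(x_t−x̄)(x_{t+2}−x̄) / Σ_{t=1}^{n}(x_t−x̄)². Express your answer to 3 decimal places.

Mean x̄ = (21 + 19 + 28 + 30 + 23 + 33 + 32)/7 = 26.5714
Deviations from mean: -5.5714, -7.5714, 1.4286, 3.4286, -3.5714, 6.4286, 5.4286
Numerator Σ_{t=1}^{5}(x_t−x̄)(x_{t+2}−x̄) = -36.3673
Denominator Σ(x_t−x̄)² = 185.7143
r_2 = -36.3673 / 185.7143 = -0.196

-0.196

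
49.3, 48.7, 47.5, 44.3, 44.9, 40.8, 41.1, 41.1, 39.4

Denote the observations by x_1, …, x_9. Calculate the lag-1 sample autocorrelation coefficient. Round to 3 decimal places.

0.635

Mean x̄ = (49.3 + 48.7 + 47.5 + 44.3 + 44.9 + 40.8 + 41.1 + 41.1 + 39.4)/9 = 44.1222
Numerator Σ_{t=1}^{8}(x_t−x̄)(x_{t+1}−x̄) = 70.7662
Denominator Σ(x_t−x̄)² = 111.4156
r_1 = 70.7662 / 111.4156 = 0.635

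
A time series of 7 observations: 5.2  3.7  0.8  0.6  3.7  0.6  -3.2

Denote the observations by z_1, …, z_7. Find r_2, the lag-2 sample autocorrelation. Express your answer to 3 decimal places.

-0.332

Mean z̄ = (5.2 + 3.7 + 0.8 + 0.6 + 3.7 + 0.6 − 3.2)/7 = 1.6286
Σ(z_t−z̄)(z_{t+2}−z̄) = (-2.9592) + (-2.1306) + (-1.7163) + (1.0580) + (-10.0020) = -15.7502
Denominator Σ(z_t−z̄)² = 47.4543
r_2 = -15.7502 / 47.4543 = -0.332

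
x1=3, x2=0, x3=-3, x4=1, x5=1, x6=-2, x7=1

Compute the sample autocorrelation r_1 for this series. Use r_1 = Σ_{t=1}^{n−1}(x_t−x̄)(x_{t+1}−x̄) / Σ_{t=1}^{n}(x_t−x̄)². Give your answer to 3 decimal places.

-0.225

Mean x̄ = (3 + 0 − 3 + 1 + 1 − 2 + 1)/7 = 0.1429
Deviations from mean: 2.8571, -0.1429, -3.1429, 0.8571, 0.8571, -2.1429, 0.8571
Numerator Σ_{t=1}^{6}(x_t−x̄)(x_{t+1}−x̄) = -5.5918
Denominator Σ(x_t−x̄)² = 24.8571
r_1 = -5.5918 / 24.8571 = -0.225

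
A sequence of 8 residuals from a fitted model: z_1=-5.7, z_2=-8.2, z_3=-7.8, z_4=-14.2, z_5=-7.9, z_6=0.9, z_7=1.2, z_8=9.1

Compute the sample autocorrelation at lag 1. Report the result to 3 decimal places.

Mean z̄ = (-5.7 − 8.2 − 7.8 − 14.2 − 7.9 + 0.9 + 1.2 + 9.1)/8 = -4.0750
Deviations from mean: -1.6250, -4.1250, -3.7250, -10.1250, -3.8250, 4.9750, 5.2750, 13.1750
Numerator Σ_{t=1}^{7}(z_t−z̄)(z_{t+1}−z̄) = 175.2244
Denominator Σ(z_t−z̄)² = 376.8350
r_1 = 175.2244 / 376.8350 = 0.465

0.465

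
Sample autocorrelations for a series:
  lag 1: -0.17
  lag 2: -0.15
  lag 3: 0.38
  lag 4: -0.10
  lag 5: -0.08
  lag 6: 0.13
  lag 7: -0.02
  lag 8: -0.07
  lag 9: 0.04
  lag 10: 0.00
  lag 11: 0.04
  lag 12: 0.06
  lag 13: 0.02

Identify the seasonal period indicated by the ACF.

The largest autocorrelation is r_3 = 0.38; the remaining lags stay at or below 0.13.
The dominant spike at lag 3 indicates a seasonal period of 3.

3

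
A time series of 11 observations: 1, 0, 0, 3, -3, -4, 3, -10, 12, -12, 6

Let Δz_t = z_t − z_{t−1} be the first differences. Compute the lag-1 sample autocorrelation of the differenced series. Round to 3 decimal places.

First differences Δz: -1, 0, 3, -6, -1, 7, -13, 22, -24, 18
Mean of differences = 0.5000
Numerator Σ(Δz_t−Δz̄)(Δz_{t+1}−Δz̄) = -1350.2500
Denominator Σ(Δz_t−Δz̄)² = 1646.5000
r_1(Δz) = -1350.2500 / 1646.5000 = -0.820

-0.820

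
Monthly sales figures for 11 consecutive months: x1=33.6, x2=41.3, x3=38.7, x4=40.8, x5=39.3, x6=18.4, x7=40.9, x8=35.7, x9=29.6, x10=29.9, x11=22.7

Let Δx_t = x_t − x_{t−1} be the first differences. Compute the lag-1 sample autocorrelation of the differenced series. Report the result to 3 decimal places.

First differences Δx: 7.7, -2.6, 2.1, -1.5, -20.9, 22.5, -5.2, -6.1, 0.3, -7.2
Mean of differences = -1.0900
Numerator Σ(Δx_t−Δx̄)(Δx_{t+1}−Δx̄) = -570.4141
Denominator Σ(Δx_t−Δx̄)² = 1120.0690
r_1(Δx) = -570.4141 / 1120.0690 = -0.509

-0.509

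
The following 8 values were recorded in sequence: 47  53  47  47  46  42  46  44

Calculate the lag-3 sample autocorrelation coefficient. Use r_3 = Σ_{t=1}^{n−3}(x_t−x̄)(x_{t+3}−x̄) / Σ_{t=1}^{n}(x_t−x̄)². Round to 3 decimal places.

Mean x̄ = (47 + 53 + 47 + 47 + 46 + 42 + 46 + 44)/8 = 46.5000
Deviations from mean: 0.5000, 6.5000, 0.5000, 0.5000, -0.5000, -4.5000, -0.5000, -2.5000
Numerator Σ_{t=1}^{5}(x_t−x̄)(x_{t+3}−x̄) = -4.2500
Denominator Σ(x_t−x̄)² = 70.0000
r_3 = -4.2500 / 70.0000 = -0.061

-0.061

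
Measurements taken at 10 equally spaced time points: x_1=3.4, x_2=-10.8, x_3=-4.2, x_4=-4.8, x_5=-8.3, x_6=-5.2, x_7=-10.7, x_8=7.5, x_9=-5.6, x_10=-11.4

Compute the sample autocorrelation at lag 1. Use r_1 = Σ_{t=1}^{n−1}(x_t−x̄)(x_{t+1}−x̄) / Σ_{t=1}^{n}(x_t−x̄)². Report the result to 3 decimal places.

-0.367

Mean x̄ = (3.4 − 10.8 − 4.2 − 4.8 − 8.3 − 5.2 − 10.7 + 7.5 − 5.6 − 11.4)/10 = -5.0100
Numerator Σ_{t=1}^{9}(x_t−x̄)(x_{t+1}−x̄) = -126.9911
Denominator Σ(x_t−x̄)² = 345.8690
r_1 = -126.9911 / 345.8690 = -0.367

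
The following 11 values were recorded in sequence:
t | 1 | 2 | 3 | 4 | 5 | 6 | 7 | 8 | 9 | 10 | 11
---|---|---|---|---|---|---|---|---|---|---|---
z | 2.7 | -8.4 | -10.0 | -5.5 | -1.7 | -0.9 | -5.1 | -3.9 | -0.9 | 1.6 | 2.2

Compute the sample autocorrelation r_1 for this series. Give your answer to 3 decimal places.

Mean z̄ = (2.7 − 8.4 − 10.0 − 5.5 − 1.7 − 0.9 − 5.1 − 3.9 − 0.9 + 1.6 + 2.2)/11 = -2.7182
Numerator Σ_{t=1}^{10}(z_t−z̄)(z_{t+1}−z̄) = 55.2888
Denominator Σ(z_t−z̄)² = 179.9564
r_1 = 55.2888 / 179.9564 = 0.307

0.307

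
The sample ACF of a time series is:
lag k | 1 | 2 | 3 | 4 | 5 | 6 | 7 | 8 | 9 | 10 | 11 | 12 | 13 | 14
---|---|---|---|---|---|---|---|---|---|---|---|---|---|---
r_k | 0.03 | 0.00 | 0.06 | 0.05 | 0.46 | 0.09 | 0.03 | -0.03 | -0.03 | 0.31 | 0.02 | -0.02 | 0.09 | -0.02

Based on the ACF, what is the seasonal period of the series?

The largest autocorrelation is r_5 = 0.46, with a weaker echo at lag 10 (0.31); the remaining lags stay at or below 0.09.
The dominant spike at lag 5 indicates a seasonal period of 5.

5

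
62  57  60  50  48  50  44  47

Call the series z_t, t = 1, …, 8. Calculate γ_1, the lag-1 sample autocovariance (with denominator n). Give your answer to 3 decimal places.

18.336

Mean z̄ = (62 + 57 + 60 + 50 + 48 + 50 + 44 + 47)/8 = 52.2500
Deviations: 9.7500, 4.7500, 7.7500, -2.2500, -4.2500, -2.2500, -8.2500, -5.2500
Σ_{t=1}^{7}(z_t−z̄)(z_{t+1}−z̄) = 146.6875
γ_1 = 146.6875 / 8 = 18.336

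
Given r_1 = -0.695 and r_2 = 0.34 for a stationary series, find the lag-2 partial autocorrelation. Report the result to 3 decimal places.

-0.277

φ_{22} = (r_2 − r_1²) / (1 − r_1²)
r_1² = (-0.695)² = 0.483025
Numerator = 0.34 − 0.4830 = -0.1430; denominator = 1 − 0.4830 = 0.5170
φ_{22} = -0.1430 / 0.5170 = -0.277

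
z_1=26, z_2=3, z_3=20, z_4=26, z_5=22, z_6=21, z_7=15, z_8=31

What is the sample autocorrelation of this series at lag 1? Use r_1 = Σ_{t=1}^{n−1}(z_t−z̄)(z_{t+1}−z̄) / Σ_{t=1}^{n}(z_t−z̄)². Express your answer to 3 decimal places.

-0.278

Mean z̄ = (26 + 3 + 20 + 26 + 22 + 21 + 15 + 31)/8 = 20.5000
Σ(z_t−z̄)(z_{t+1}−z̄) = (-96.2500) + (8.7500) + (-2.7500) + (8.2500) + (0.7500) + (-2.7500) + (-57.7500) = -141.7500
Denominator Σ(z_t−z̄)² = 510.0000
r_1 = -141.7500 / 510.0000 = -0.278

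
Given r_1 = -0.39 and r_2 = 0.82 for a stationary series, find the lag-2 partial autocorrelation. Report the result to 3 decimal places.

φ_{22} = (r_2 − r_1²) / (1 − r_1²)
r_1² = (-0.39)² = 0.1521
Numerator = 0.82 − 0.1521 = 0.6679; denominator = 1 − 0.1521 = 0.8479
φ_{22} = 0.6679 / 0.8479 = 0.788

0.788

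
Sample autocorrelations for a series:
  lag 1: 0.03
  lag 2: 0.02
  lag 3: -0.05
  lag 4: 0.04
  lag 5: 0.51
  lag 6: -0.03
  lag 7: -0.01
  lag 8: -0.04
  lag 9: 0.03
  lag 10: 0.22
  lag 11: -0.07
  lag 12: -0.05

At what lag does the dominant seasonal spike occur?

The largest autocorrelation is r_5 = 0.51, with a weaker echo at lag 10 (0.22); the remaining lags stay at or below 0.04.
The dominant spike at lag 5 indicates a seasonal period of 5.

5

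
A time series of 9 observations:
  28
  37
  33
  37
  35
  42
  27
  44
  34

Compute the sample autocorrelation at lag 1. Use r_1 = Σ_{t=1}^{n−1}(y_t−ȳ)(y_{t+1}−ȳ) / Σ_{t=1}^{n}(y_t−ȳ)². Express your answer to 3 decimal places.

Mean ȳ = (28 + 37 + 33 + 37 + 35 + 42 + 27 + 44 + 34)/9 = 35.2222
Numerator Σ_{t=1}^{8}(y_t−ȳ)(y_{t+1}−ȳ) = -161.2716
Denominator Σ(y_t−ȳ)² = 255.5556
r_1 = -161.2716 / 255.5556 = -0.631

-0.631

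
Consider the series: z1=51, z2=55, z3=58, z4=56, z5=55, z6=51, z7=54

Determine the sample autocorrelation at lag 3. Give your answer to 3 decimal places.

-0.452

Mean z̄ = (51 + 55 + 58 + 56 + 55 + 51 + 54)/7 = 54.2857
Numerator Σ_{t=1}^{4}(z_t−z̄)(z_{t+3}−z̄) = -17.8163
Denominator Σ(z_t−z̄)² = 39.4286
r_3 = -17.8163 / 39.4286 = -0.452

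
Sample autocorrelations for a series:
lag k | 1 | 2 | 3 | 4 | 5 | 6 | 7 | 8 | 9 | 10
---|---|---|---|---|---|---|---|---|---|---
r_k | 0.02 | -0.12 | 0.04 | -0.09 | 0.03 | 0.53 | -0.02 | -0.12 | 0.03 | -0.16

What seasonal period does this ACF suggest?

6

The largest autocorrelation is r_6 = 0.53; the remaining lags stay at or below 0.04.
The dominant spike at lag 6 indicates a seasonal period of 6.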